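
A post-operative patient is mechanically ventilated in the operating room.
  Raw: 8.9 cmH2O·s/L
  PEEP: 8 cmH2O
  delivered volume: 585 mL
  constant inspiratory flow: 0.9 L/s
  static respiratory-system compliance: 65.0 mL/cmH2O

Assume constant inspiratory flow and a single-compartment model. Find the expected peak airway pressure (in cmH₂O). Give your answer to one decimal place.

25.0

Equation of motion (constant flow): PIP = Vt/C + R·V̇ + PEEP.
PIP = 585/65.0 + 8.9×0.9 + 8 = 9.0 + 8.01 + 8 = 25.01 cmH2O.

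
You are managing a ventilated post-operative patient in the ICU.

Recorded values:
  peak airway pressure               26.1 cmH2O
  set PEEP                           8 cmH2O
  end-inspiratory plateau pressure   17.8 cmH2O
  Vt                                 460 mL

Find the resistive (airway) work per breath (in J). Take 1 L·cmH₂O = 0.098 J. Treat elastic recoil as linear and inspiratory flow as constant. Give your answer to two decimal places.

With constant inspiratory flow the resistive pressure is constant at PIP − Pplat = 26.1 − 17.8 = 8.3 cmH2O, so resistive work = 8.3 × 0.460 = 3.818 L·cmH2O.
× 0.098 J/(L·cmH2O) → 0.3742 J.

0.37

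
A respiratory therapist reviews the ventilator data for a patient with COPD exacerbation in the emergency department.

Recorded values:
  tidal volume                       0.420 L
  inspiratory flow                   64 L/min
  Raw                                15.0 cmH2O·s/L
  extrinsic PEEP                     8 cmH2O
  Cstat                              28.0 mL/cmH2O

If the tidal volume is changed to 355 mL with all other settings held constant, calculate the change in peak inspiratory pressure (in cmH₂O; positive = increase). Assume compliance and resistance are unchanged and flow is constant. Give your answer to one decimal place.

PIP = Vt/C + R·V̇ + PEEP (constant-flow equation of motion).
Only the elastic term changes: ΔPIP = ΔVt / C = (355 − 420) / 28.0 = -2.321 cmH2O.

-2.3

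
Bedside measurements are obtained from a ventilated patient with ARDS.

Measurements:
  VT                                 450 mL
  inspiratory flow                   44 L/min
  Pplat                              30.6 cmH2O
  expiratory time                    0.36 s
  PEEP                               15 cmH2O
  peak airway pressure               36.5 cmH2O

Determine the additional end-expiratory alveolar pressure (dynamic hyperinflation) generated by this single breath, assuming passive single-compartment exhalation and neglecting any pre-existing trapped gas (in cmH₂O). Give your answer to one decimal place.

3.3

Flow: 44 L/min ÷ 60 = 0.7333 L/s.
R = (PIP − Pplat)/V̇ = (36.5 − 30.6) / 0.7333 = 5.9/0.7333 = 8.046 cmH2O·s/L.
C = Vt/(Pplat − PEEP) = 450.0 / (30.6 − 15) = 450.0/15.6 = 28.846 mL/cmH2O.
τ = R × C = 8.046 × 0.02885 L/cmH2O = 0.2321 s.
Fraction remaining = e^(−Te/τ) = e^(−0.36/0.2321) = 0.212; trapped volume = 450.0 × 0.212 = 95.4 mL.
Additional alveolar pressure from trapping ≈ V_trapped / C = 95.4 / 28.846 = 3.307 cmH2O.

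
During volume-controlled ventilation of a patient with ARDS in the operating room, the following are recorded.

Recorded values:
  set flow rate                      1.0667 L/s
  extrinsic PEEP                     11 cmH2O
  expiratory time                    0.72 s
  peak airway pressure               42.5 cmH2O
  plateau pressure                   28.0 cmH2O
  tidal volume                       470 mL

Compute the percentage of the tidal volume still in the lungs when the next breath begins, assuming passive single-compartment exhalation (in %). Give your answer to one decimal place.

R = (PIP − Pplat)/V̇ = (42.5 − 28.0) / 1.0667 = 14.5/1.0667 = 13.593 cmH2O·s/L.
C = Vt/(Pplat − PEEP) = 470.0 / (28.0 − 11) = 470.0/17.0 = 27.647 mL/cmH2O.
τ = R × C = 13.593 × 0.02765 L/cmH2O = 0.3758 s.
Fraction remaining at end-expiration = e^(−Te/τ) = e^(−0.72/0.3758) = 0.1472 → 14.72%.

14.7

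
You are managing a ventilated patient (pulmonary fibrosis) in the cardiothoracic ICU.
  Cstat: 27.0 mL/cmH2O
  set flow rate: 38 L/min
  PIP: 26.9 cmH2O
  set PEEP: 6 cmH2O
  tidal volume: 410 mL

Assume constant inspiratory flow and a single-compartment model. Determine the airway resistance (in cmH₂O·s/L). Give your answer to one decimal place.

9.0

Flow: 38 L/min ÷ 60 = 0.6333 L/s.
Equation of motion (constant flow): PIP = Vt/C + R·V̇ + PEEP.
R·V̇ = PIP − Vt/C − PEEP = 26.9 − 410/27.0 − 6 = 26.9 − 15.185 − 6 = 5.715 cmH2O.
R = 5.715 / 0.6333 = 9.024 cmH2O·s/L.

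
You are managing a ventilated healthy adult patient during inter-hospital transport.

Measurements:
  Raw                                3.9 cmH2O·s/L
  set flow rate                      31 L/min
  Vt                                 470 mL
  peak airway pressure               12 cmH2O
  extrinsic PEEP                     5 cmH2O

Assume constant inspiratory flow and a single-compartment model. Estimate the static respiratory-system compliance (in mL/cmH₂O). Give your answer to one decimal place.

Flow: 31 L/min ÷ 60 = 0.5167 L/s.
Equation of motion (constant flow): PIP = Vt/C + R·V̇ + PEEP.
Vt/C = PIP − R·V̇ − PEEP = 12 − 3.9×0.5167 − 5 = 12 − 2.015 − 5 = 4.985 cmH2O.
C = Vt / 4.985 = 470 / 4.985 = 94.283 mL/cmH2O.

94.3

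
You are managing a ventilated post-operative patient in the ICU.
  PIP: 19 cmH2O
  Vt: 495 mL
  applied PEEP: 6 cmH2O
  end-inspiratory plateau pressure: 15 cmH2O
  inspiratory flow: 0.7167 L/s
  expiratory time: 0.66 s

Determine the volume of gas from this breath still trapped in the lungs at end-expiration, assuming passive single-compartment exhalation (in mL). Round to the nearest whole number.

R = (PIP − Pplat)/V̇ = (19 − 15) / 0.7167 = 4.0/0.7167 = 5.581 cmH2O·s/L.
C = Vt/(Pplat − PEEP) = 495.0 / (15 − 6) = 495.0/9.0 = 55.0 mL/cmH2O.
τ = R × C = 5.581 × 0.055 L/cmH2O = 0.307 s.
Fraction remaining = e^(−Te/τ) = e^(−0.66/0.307) = 0.1165.
Trapped volume = 495.0 × 0.1165 = 57.668 mL.

58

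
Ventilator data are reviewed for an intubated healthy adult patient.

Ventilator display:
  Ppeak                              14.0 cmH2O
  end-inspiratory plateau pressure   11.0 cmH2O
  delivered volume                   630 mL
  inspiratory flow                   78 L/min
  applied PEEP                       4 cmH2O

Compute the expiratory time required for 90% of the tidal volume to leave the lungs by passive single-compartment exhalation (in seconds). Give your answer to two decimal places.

Flow: 78 L/min ÷ 60 = 1.3 L/s.
R = (PIP − Pplat)/V̇ = (14.0 − 11.0) / 1.3 = 3.0/1.3 = 2.308 cmH2O·s/L.
C = Vt/(Pplat − PEEP) = 630.0 / (11.0 − 4) = 630.0/7.0 = 90.0 mL/cmH2O.
τ = R × C = 2.308 × 0.09 L/cmH2O = 0.2077 s.
t = −τ·ln(1 − 0.90) = −0.2077·ln(0.1) = 0.4782 s.

0.48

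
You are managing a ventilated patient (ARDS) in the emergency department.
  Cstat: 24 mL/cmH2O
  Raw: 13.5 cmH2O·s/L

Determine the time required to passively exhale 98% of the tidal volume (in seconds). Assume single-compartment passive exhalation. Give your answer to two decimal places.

1.27

τ = R × C = 13.5 × 24 mL/cmH2O = 13.5 × 0.024 L/cmH2O = 0.324 s.
Exhaled fraction f = 1 − e^(−t/τ) → t = −τ·ln(1 − f) = −0.324·ln(0.02) = 1.267 s.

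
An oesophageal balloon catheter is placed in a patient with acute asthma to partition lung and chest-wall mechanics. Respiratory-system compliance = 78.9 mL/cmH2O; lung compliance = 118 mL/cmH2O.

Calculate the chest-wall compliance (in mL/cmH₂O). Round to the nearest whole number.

1/Ccw = 1/Crs − 1/CL.
1/Ccw = 1/78.9 − 1/118 = 0.0042.
Ccw = 238.1 mL/cmH2O.

238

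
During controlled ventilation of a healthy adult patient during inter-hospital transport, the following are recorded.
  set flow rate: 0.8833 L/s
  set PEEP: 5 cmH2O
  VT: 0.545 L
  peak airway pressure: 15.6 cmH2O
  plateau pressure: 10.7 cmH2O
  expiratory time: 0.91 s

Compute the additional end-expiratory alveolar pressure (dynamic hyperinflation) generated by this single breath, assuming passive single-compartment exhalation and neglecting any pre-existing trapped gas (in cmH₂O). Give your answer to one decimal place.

R = (PIP − Pplat)/V̇ = (15.6 − 10.7) / 0.8833 = 4.9/0.8833 = 5.547 cmH2O·s/L.
C = Vt/(Pplat − PEEP) = 545.0 / (10.7 − 5) = 545.0/5.7 = 95.614 mL/cmH2O.
τ = R × C = 5.547 × 0.09561 L/cmH2O = 0.5303 s.
Fraction remaining = e^(−Te/τ) = e^(−0.91/0.5303) = 0.1798; trapped volume = 545.0 × 0.1798 = 97.991 mL.
Additional alveolar pressure from trapping ≈ V_trapped / C = 97.991 / 95.614 = 1.025 cmH2O.

1.0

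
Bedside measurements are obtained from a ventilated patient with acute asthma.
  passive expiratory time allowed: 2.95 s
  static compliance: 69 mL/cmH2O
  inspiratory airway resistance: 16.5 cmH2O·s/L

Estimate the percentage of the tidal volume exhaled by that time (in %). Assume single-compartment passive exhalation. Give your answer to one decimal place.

τ = R × C = 16.5 × 69 mL/cmH2O = 16.5 × 0.069 L/cmH2O = 1.139 s.
Passive exhalation: V(t)/V₀ = e^(−t/τ) = e^(−2.95/1.139) = 0.07502.
Fraction exhaled = 1 − 0.07502 = 0.925 → 92.5%.

92.5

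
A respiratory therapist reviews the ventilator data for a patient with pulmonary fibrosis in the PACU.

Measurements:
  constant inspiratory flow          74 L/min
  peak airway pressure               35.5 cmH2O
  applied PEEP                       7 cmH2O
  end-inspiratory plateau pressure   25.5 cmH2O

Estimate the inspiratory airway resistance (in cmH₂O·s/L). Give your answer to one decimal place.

8.1

Flow: 74 L/min ÷ 60 = 1.2333 L/s.
Raw = (PIP − Pplat) / flow = (35.5 − 25.5) / 1.2333 = 10.0 / 1.2333 = 8.108 cmH2O·s/L.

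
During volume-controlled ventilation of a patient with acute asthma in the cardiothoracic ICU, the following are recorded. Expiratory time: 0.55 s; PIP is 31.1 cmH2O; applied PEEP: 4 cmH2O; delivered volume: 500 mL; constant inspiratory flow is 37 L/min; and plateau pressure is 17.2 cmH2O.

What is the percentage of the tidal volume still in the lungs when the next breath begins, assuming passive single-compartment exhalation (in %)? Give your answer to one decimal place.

52.5

Flow: 37 L/min ÷ 60 = 0.6167 L/s.
R = (PIP − Pplat)/V̇ = (31.1 − 17.2) / 0.6167 = 13.9/0.6167 = 22.539 cmH2O·s/L.
C = Vt/(Pplat − PEEP) = 500.0 / (17.2 − 4) = 500.0/13.2 = 37.879 mL/cmH2O.
τ = R × C = 22.539 × 0.03788 L/cmH2O = 0.8538 s.
Fraction remaining at end-expiration = e^(−Te/τ) = e^(−0.55/0.8538) = 0.5251 → 52.51%.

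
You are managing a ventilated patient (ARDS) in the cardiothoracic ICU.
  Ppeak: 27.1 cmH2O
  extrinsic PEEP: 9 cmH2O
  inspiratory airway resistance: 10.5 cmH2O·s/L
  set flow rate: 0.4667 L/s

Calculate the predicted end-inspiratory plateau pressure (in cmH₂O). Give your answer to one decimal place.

22.2

Pplat = PIP − Raw × flow = 27.1 − 10.5 × 0.4667 = 27.1 − 4.9 = 22.2 cmH2O.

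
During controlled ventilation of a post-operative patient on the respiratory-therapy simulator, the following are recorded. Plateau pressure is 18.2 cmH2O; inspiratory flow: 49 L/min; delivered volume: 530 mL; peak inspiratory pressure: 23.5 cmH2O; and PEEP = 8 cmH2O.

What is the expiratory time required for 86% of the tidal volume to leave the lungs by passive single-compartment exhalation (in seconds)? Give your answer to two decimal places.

Flow: 49 L/min ÷ 60 = 0.8167 L/s.
R = (PIP − Pplat)/V̇ = (23.5 − 18.2) / 0.8167 = 5.3/0.8167 = 6.49 cmH2O·s/L.
C = Vt/(Pplat − PEEP) = 530.0 / (18.2 − 8) = 530.0/10.2 = 51.961 mL/cmH2O.
τ = R × C = 6.49 × 0.05196 L/cmH2O = 0.3372 s.
t = −τ·ln(1 − 0.86) = −0.3372·ln(0.14) = 0.663 s.

0.66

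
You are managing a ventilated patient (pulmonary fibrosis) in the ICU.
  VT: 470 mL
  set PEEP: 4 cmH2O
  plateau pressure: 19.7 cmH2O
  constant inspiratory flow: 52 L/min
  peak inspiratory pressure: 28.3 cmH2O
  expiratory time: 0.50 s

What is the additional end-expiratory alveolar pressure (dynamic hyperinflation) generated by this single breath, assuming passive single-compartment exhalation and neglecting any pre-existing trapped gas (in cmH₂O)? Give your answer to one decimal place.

Flow: 52 L/min ÷ 60 = 0.8667 L/s.
R = (PIP − Pplat)/V̇ = (28.3 − 19.7) / 0.8667 = 8.6/0.8667 = 9.923 cmH2O·s/L.
C = Vt/(Pplat − PEEP) = 470.0 / (19.7 − 4) = 470.0/15.7 = 29.936 mL/cmH2O.
τ = R × C = 9.923 × 0.02994 L/cmH2O = 0.2971 s.
Fraction remaining = e^(−Te/τ) = e^(−0.50/0.2971) = 0.1858; trapped volume = 470.0 × 0.1858 = 87.326 mL.
Additional alveolar pressure from trapping ≈ V_trapped / C = 87.326 / 29.936 = 2.917 cmH2O.

2.9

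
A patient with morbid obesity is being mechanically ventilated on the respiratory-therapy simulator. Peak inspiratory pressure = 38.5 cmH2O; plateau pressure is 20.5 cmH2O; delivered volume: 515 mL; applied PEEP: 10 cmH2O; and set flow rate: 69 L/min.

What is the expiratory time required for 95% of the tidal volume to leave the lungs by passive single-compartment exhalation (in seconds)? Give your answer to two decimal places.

Flow: 69 L/min ÷ 60 = 1.15 L/s.
R = (PIP − Pplat)/V̇ = (38.5 − 20.5) / 1.15 = 18.0/1.15 = 15.652 cmH2O·s/L.
C = Vt/(Pplat − PEEP) = 515.0 / (20.5 − 10) = 515.0/10.5 = 49.048 mL/cmH2O.
τ = R × C = 15.652 × 0.04905 L/cmH2O = 0.7677 s.
t = −τ·ln(1 − 0.95) = −0.7677·ln(0.05) = 2.3 s.

2.30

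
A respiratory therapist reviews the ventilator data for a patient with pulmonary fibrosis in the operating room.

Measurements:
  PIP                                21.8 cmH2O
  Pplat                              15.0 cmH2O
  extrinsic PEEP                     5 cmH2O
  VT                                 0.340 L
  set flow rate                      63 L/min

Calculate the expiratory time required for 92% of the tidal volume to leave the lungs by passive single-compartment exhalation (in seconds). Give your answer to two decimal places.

0.56

Flow: 63 L/min ÷ 60 = 1.05 L/s.
R = (PIP − Pplat)/V̇ = (21.8 − 15.0) / 1.05 = 6.8/1.05 = 6.476 cmH2O·s/L.
C = Vt/(Pplat − PEEP) = 340.0 / (15.0 − 5) = 340.0/10.0 = 34.0 mL/cmH2O.
τ = R × C = 6.476 × 0.034 L/cmH2O = 0.2202 s.
t = −τ·ln(1 − 0.92) = −0.2202·ln(0.08) = 0.5562 s.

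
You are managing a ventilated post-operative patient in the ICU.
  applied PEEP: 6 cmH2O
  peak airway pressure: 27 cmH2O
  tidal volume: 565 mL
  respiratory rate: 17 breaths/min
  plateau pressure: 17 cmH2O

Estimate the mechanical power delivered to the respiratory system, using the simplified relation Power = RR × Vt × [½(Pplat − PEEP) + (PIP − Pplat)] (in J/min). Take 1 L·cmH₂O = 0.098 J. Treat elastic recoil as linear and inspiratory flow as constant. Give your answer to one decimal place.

Per-breath work = Vt × [½(Pplat−PEEP) + (PIP−Pplat)] = 0.565 × [0.5×11.0 + 10.0] = 0.565 × 15.5 = 8.758 L·cmH2O.
Power = 17 × 8.758 = 148.89 L·cmH2O/min.
× 0.098 J/(L·cmH2O) → 14.591 J/min.

14.6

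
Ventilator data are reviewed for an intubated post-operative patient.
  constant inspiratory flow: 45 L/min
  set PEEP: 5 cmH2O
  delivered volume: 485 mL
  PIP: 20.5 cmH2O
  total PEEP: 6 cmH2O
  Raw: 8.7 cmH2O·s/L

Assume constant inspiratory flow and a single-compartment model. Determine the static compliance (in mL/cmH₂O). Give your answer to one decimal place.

Flow: 45 L/min ÷ 60 = 0.75 L/s.
Total PEEP = 6 cmH2O (set 5 + intrinsic 1); this is the baseline alveolar pressure.
Equation of motion (constant flow): PIP = Vt/C + R·V̇ + PEEP.
Vt/C = PIP − R·V̇ − PEEP = 20.5 − 8.7×0.75 − 6 = 20.5 − 6.525 − 6 = 7.975 cmH2O.
C = Vt / 7.975 = 485 / 7.975 = 60.815 mL/cmH2O.

60.8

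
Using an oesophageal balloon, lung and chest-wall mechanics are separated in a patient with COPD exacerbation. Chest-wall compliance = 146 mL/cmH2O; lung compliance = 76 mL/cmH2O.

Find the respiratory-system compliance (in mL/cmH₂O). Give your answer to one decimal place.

Lung and chest wall are elastances in series: 1/Crs = 1/CL + 1/Ccw.
1/Crs = 1/76 + 1/146 = 0.02001.
Crs = 49.975 mL/cmH2O.

50.0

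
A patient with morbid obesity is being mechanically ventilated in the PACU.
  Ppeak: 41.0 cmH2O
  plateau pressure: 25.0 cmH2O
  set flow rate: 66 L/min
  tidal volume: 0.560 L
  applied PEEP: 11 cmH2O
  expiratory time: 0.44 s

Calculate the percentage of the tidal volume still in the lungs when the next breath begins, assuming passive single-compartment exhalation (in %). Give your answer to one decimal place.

Flow: 66 L/min ÷ 60 = 1.1 L/s.
R = (PIP − Pplat)/V̇ = (41.0 − 25.0) / 1.1 = 16.0/1.1 = 14.545 cmH2O·s/L.
C = Vt/(Pplat − PEEP) = 560.0 / (25.0 − 11) = 560.0/14.0 = 40.0 mL/cmH2O.
τ = R × C = 14.545 × 0.04 L/cmH2O = 0.5818 s.
Fraction remaining at end-expiration = e^(−Te/τ) = e^(−0.44/0.5818) = 0.4694 → 46.94%.

46.9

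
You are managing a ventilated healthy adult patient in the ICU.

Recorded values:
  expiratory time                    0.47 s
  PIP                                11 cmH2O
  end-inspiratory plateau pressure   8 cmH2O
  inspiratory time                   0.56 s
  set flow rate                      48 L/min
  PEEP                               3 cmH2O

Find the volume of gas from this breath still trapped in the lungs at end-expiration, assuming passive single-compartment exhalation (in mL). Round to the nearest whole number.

111

Flow: 48 L/min ÷ 60 = 0.8 L/s.
Vt = flow × Ti = 0.8 L/s × 0.56 s × 1000 mL/L = 448.0 mL.
R = (PIP − Pplat)/V̇ = (11 − 8) / 0.8 = 3.0/0.8 = 3.75 cmH2O·s/L.
C = Vt/(Pplat − PEEP) = 448.0 / (8 − 3) = 448.0/5.0 = 89.6 mL/cmH2O.
τ = R × C = 3.75 × 0.0896 L/cmH2O = 0.336 s.
Fraction remaining = e^(−Te/τ) = e^(−0.47/0.336) = 0.2469.
Trapped volume = 448.0 × 0.2469 = 110.61 mL.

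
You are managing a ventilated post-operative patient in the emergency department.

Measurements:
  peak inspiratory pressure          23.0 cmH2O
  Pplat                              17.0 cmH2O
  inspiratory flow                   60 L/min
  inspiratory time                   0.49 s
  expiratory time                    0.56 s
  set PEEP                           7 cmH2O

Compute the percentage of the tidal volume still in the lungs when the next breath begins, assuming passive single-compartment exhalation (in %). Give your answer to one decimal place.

14.9

Flow: 60 L/min ÷ 60 = 1 L/s.
Vt = flow × Ti = 1 L/s × 0.49 s × 1000 mL/L = 490.0 mL.
R = (PIP − Pplat)/V̇ = (23.0 − 17.0) / 1 = 6.0/1 = 6.0 cmH2O·s/L.
C = Vt/(Pplat − PEEP) = 490.0 / (17.0 − 7) = 490.0/10.0 = 49.0 mL/cmH2O.
τ = R × C = 6.0 × 0.049 L/cmH2O = 0.294 s.
Fraction remaining at end-expiration = e^(−Te/τ) = e^(−0.56/0.294) = 0.1489 → 14.89%.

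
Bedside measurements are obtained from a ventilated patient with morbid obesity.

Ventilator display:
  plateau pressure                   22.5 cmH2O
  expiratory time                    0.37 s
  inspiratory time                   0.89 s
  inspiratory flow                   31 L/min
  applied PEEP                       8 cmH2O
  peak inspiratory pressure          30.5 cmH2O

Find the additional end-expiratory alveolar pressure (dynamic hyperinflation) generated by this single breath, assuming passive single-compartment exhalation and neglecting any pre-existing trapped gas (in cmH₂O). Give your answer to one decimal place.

6.8

Flow: 31 L/min ÷ 60 = 0.5167 L/s.
Vt = flow × Ti = 0.5167 L/s × 0.89 s × 1000 mL/L = 459.86 mL.
R = (PIP − Pplat)/V̇ = (30.5 − 22.5) / 0.5167 = 8.0/0.5167 = 15.483 cmH2O·s/L.
C = Vt/(Pplat − PEEP) = 459.86 / (22.5 − 8) = 459.86/14.5 = 31.714 mL/cmH2O.
τ = R × C = 15.483 × 0.03171 L/cmH2O = 0.491 s.
Fraction remaining = e^(−Te/τ) = e^(−0.37/0.491) = 0.4707; trapped volume = 459.86 × 0.4707 = 216.46 mL.
Additional alveolar pressure from trapping ≈ V_trapped / C = 216.46 / 31.714 = 6.825 cmH2O.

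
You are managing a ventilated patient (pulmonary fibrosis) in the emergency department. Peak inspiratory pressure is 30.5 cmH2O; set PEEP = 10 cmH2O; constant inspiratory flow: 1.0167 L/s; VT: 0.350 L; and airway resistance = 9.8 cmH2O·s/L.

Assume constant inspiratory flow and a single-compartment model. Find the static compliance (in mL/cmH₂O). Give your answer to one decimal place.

33.2

Equation of motion (constant flow): PIP = Vt/C + R·V̇ + PEEP.
Vt/C = PIP − R·V̇ − PEEP = 30.5 − 9.8×1.0167 − 10 = 30.5 − 9.964 − 10 = 10.536 cmH2O.
C = Vt / 10.536 = 350 / 10.536 = 33.219 mL/cmH2O.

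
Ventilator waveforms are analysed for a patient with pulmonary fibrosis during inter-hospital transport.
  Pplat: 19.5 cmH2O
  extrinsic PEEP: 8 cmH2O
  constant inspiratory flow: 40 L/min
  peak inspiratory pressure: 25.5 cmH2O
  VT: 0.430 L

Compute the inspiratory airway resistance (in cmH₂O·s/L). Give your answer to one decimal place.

9.0

Flow: 40 L/min ÷ 60 = 0.6667 L/s.
Raw = (PIP − Pplat) / flow = (25.5 − 19.5) / 0.6667 = 6.0 / 0.6667 = 9.0 cmH2O·s/L.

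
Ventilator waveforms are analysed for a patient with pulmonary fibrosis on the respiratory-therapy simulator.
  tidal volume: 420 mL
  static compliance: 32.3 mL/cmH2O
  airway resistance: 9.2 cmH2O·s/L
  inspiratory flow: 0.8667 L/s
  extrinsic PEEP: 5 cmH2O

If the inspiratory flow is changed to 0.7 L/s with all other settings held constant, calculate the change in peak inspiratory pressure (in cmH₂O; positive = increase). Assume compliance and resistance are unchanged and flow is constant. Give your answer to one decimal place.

PIP = Vt/C + R·V̇ + PEEP (constant-flow equation of motion).
Only the resistive term changes: ΔPIP = R × ΔV̇ = 9.2 × (0.7 − 0.8667) = 9.2 × -0.1667 = -1.534 cmH2O.

-1.5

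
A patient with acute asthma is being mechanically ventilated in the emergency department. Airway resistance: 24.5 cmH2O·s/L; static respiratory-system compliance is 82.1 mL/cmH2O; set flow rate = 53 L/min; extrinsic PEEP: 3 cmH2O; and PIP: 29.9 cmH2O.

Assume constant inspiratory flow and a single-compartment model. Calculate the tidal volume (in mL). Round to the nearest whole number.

432

Flow: 53 L/min ÷ 60 = 0.8833 L/s.
Equation of motion (constant flow): PIP = Vt/C + R·V̇ + PEEP.
Vt/C = PIP − R·V̇ − PEEP = 29.9 − 21.641 − 3 = 5.259 cmH2O.
Vt = C × 5.259 = 82.1 × 5.259 = 431.76 mL.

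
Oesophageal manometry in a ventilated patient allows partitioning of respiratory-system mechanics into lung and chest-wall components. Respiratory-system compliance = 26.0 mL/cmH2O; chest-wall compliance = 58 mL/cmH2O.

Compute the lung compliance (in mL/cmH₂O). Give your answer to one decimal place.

1/CL = 1/Crs − 1/Ccw.
1/CL = 1/26.0 − 1/58 = 0.02122.
CL = 47.125 mL/cmH2O.

47.1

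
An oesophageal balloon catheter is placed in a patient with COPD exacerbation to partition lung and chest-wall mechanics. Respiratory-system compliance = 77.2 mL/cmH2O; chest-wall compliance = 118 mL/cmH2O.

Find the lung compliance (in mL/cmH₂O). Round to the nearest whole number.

223

1/CL = 1/Crs − 1/Ccw.
1/CL = 1/77.2 − 1/118 = 0.004479.
CL = 223.26 mL/cmH2O.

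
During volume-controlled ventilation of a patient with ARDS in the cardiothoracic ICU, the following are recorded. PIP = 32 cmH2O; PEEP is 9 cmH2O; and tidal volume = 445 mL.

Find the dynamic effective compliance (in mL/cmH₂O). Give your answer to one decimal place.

19.3

Dynamic compliance = Vt / (PIP − PEEP) = 445 / (32 − 9) = 445 / 23.0 = 19.348 mL/cmH2O.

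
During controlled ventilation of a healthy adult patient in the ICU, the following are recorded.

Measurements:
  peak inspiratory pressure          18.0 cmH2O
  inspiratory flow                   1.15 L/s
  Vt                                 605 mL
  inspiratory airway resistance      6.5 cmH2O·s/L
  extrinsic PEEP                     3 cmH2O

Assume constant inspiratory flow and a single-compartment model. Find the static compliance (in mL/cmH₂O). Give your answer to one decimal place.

80.4

Equation of motion (constant flow): PIP = Vt/C + R·V̇ + PEEP.
Vt/C = PIP − R·V̇ − PEEP = 18.0 − 6.5×1.15 − 3 = 18.0 − 7.475 − 3 = 7.525 cmH2O.
C = Vt / 7.525 = 605 / 7.525 = 80.399 mL/cmH2O.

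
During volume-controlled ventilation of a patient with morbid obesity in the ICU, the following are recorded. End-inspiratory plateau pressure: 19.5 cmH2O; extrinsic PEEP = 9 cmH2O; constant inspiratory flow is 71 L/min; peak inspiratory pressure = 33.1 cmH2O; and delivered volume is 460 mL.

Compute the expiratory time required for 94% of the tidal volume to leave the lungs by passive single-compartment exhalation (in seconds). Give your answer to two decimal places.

1.42

Flow: 71 L/min ÷ 60 = 1.1833 L/s.
R = (PIP − Pplat)/V̇ = (33.1 − 19.5) / 1.1833 = 13.6/1.1833 = 11.493 cmH2O·s/L.
C = Vt/(Pplat − PEEP) = 460.0 / (19.5 − 9) = 460.0/10.5 = 43.81 mL/cmH2O.
τ = R × C = 11.493 × 0.04381 L/cmH2O = 0.5035 s.
t = −τ·ln(1 − 0.94) = −0.5035·ln(0.06) = 1.417 s.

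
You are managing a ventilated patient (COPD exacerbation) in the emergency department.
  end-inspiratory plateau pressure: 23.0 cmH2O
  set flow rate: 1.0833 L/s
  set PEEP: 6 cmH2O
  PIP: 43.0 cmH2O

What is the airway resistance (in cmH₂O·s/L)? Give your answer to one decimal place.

Raw = (PIP − Pplat) / flow = (43.0 − 23.0) / 1.0833 = 20.0 / 1.0833 = 18.462 cmH2O·s/L.

18.5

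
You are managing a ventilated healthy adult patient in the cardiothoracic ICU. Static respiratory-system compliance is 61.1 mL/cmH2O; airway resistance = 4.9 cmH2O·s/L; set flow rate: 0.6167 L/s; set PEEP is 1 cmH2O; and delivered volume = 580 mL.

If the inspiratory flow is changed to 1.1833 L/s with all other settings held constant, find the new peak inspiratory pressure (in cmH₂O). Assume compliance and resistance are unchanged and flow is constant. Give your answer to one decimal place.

PIP = Vt/C + R·V̇ + PEEP (constant-flow equation of motion).
Only the resistive term changes: ΔPIP = R × ΔV̇ = 4.9 × (1.1833 − 0.6167) = 4.9 × 0.5666 = 2.776 cmH2O.
Original PIP = 580/61.1 + 4.9×0.6167 + 1 = 13.514 cmH2O; new PIP = 13.514 + (2.776) = 16.29 cmH2O.

16.3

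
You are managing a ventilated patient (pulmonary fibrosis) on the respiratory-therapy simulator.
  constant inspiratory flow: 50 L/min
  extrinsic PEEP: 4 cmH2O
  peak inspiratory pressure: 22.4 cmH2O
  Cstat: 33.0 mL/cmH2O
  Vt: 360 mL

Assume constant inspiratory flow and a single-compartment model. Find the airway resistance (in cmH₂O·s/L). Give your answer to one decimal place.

9.0

Flow: 50 L/min ÷ 60 = 0.8333 L/s.
Equation of motion (constant flow): PIP = Vt/C + R·V̇ + PEEP.
R·V̇ = PIP − Vt/C − PEEP = 22.4 − 360/33.0 − 4 = 22.4 − 10.909 − 4 = 7.491 cmH2O.
R = 7.491 / 0.8333 = 8.99 cmH2O·s/L.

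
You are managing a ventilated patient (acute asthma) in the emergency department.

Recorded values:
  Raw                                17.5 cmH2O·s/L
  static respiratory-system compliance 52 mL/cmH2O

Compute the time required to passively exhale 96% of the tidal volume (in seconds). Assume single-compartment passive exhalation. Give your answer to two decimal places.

2.93

τ = R × C = 17.5 × 52 mL/cmH2O = 17.5 × 0.052 L/cmH2O = 0.91 s.
Exhaled fraction f = 1 − e^(−t/τ) → t = −τ·ln(1 − f) = −0.91·ln(0.04) = 2.929 s.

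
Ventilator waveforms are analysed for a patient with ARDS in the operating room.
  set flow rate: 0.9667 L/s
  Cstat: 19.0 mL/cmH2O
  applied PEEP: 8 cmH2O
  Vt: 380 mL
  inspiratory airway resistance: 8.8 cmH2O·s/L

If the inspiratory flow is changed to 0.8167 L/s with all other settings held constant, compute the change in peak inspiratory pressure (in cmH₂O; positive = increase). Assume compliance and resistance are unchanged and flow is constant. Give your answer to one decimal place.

-1.3

PIP = Vt/C + R·V̇ + PEEP (constant-flow equation of motion).
Only the resistive term changes: ΔPIP = R × ΔV̇ = 8.8 × (0.8167 − 0.9667) = 8.8 × -0.15 = -1.32 cmH2O.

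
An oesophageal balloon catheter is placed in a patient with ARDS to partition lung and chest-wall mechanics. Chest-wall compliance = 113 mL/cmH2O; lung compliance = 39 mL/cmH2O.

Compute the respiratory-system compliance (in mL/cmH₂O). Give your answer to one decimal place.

29.0

Lung and chest wall are elastances in series: 1/Crs = 1/CL + 1/Ccw.
1/Crs = 1/39 + 1/113 = 0.03449.
Crs = 28.994 mL/cmH2O.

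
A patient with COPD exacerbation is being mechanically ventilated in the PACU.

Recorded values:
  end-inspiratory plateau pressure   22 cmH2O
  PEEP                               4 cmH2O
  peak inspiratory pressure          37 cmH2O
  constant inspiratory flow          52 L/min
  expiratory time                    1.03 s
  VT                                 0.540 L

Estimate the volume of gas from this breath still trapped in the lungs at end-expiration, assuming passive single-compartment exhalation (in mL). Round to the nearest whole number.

Flow: 52 L/min ÷ 60 = 0.8667 L/s.
R = (PIP − Pplat)/V̇ = (37 − 22) / 0.8667 = 15.0/0.8667 = 17.307 cmH2O·s/L.
C = Vt/(Pplat − PEEP) = 540.0 / (22 − 4) = 540.0/18.0 = 30.0 mL/cmH2O.
τ = R × C = 17.307 × 0.03 L/cmH2O = 0.5192 s.
Fraction remaining = e^(−Te/τ) = e^(−1.03/0.5192) = 0.1375.
Trapped volume = 540.0 × 0.1375 = 74.25 mL.

74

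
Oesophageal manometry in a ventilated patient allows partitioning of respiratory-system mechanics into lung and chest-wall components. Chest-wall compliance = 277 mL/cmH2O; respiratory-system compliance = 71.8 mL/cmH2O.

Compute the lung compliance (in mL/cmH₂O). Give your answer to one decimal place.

1/CL = 1/Crs − 1/Ccw.
1/CL = 1/71.8 − 1/277 = 0.01032.
CL = 96.899 mL/cmH2O.

96.9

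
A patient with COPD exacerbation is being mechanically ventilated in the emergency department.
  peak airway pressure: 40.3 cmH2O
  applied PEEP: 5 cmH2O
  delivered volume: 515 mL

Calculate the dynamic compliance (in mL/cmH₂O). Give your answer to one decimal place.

Dynamic compliance = Vt / (PIP − PEEP) = 515 / (40.3 − 5) = 515 / 35.3 = 14.589 mL/cmH2O.

14.6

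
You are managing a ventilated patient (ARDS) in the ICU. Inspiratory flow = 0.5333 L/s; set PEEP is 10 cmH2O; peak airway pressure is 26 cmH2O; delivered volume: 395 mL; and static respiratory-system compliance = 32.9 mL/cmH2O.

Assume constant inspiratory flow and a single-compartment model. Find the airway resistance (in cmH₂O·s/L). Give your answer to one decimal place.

Equation of motion (constant flow): PIP = Vt/C + R·V̇ + PEEP.
R·V̇ = PIP − Vt/C − PEEP = 26 − 395/32.9 − 10 = 26 − 12.006 − 10 = 3.994 cmH2O.
R = 3.994 / 0.5333 = 7.489 cmH2O·s/L.

7.5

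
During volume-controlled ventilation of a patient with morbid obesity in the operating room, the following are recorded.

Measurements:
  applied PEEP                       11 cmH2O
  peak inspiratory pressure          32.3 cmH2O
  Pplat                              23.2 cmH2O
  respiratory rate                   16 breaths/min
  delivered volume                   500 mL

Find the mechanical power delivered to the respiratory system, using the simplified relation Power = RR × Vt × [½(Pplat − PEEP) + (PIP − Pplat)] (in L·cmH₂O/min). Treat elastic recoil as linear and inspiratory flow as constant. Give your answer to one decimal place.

121.6

Per-breath work = Vt × [½(Pplat−PEEP) + (PIP−Pplat)] = 0.500 × [0.5×12.2 + 9.1] = 0.500 × 15.2 = 7.6 L·cmH2O.
Power = 16 × 7.6 = 121.6 L·cmH2O/min.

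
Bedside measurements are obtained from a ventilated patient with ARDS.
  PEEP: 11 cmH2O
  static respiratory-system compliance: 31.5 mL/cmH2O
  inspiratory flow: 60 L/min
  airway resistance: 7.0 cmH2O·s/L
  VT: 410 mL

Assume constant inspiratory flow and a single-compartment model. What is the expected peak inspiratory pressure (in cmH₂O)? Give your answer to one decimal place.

Flow: 60 L/min ÷ 60 = 1 L/s.
Equation of motion (constant flow): PIP = Vt/C + R·V̇ + PEEP.
PIP = 410/31.5 + 7.0×1 + 11 = 13.016 + 7.0 + 11 = 31.016 cmH2O.

31.0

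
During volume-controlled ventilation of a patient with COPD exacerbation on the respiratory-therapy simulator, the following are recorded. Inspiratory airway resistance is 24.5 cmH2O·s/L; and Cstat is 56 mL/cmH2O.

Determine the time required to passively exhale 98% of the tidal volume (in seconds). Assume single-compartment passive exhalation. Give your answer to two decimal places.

τ = R × C = 24.5 × 56 mL/cmH2O = 24.5 × 0.056 L/cmH2O = 1.372 s.
Exhaled fraction f = 1 − e^(−t/τ) → t = −τ·ln(1 − f) = −1.372·ln(0.02) = 5.367 s.

5.37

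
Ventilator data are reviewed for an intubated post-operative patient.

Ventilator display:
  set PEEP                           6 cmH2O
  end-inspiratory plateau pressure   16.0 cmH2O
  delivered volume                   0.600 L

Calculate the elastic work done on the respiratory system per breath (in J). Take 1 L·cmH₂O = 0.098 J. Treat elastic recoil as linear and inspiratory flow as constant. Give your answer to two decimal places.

Elastic work ≈ ½ × (Pplat − PEEP) × Vt = 0.5 × (16.0 − 6) × 0.600 L = 0.5 × 10.0 × 0.600 = 3.0 L·cmH2O.
× 0.098 J/(L·cmH2O) → 0.294 J.

0.29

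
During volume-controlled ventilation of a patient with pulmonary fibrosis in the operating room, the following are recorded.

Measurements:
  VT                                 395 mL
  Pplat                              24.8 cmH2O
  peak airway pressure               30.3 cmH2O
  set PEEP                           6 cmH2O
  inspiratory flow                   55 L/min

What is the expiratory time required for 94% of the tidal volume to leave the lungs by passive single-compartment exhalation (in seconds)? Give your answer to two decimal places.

0.35

Flow: 55 L/min ÷ 60 = 0.9167 L/s.
R = (PIP − Pplat)/V̇ = (30.3 − 24.8) / 0.9167 = 5.5/0.9167 = 6.0 cmH2O·s/L.
C = Vt/(Pplat − PEEP) = 395.0 / (24.8 − 6) = 395.0/18.8 = 21.011 mL/cmH2O.
τ = R × C = 6.0 × 0.02101 L/cmH2O = 0.1261 s.
t = −τ·ln(1 − 0.94) = −0.1261·ln(0.06) = 0.3548 s.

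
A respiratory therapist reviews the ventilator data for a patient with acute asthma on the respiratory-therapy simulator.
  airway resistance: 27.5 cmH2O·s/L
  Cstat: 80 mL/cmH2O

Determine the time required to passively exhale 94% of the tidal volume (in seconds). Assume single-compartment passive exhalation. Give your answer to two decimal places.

τ = R × C = 27.5 × 80 mL/cmH2O = 27.5 × 0.080 L/cmH2O = 2.2 s.
Exhaled fraction f = 1 − e^(−t/τ) → t = −τ·ln(1 − f) = −2.2·ln(0.06) = 6.19 s.

6.19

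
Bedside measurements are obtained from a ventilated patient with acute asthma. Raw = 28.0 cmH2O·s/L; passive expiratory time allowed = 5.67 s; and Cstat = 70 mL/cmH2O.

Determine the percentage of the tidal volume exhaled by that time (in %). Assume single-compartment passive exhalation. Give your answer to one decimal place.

τ = R × C = 28.0 × 70 mL/cmH2O = 28.0 × 0.070 L/cmH2O = 1.96 s.
Passive exhalation: V(t)/V₀ = e^(−t/τ) = e^(−5.67/1.96) = 0.05542.
Fraction exhaled = 1 − 0.05542 = 0.9446 → 94.46%.

94.5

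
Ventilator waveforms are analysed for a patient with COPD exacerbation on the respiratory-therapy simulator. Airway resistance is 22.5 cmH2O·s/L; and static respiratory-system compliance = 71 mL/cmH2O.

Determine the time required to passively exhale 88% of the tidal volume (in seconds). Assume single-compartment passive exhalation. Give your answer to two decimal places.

τ = R × C = 22.5 × 71 mL/cmH2O = 22.5 × 0.071 L/cmH2O = 1.598 s.
Exhaled fraction f = 1 − e^(−t/τ) → t = −τ·ln(1 − f) = −1.598·ln(0.12) = 3.388 s.

3.39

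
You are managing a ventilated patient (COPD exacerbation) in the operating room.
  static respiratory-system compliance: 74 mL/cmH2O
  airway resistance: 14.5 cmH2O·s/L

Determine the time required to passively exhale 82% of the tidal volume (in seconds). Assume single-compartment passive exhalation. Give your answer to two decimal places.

1.84

τ = R × C = 14.5 × 74 mL/cmH2O = 14.5 × 0.074 L/cmH2O = 1.073 s.
Exhaled fraction f = 1 − e^(−t/τ) → t = −τ·ln(1 − f) = −1.073·ln(0.18) = 1.84 s.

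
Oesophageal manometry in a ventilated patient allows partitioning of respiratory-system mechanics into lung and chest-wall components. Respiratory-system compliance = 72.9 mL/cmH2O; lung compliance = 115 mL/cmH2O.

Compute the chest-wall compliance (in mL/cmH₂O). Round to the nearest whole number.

1/Ccw = 1/Crs − 1/CL.
1/Ccw = 1/72.9 − 1/115 = 0.005022.
Ccw = 199.12 mL/cmH2O.

199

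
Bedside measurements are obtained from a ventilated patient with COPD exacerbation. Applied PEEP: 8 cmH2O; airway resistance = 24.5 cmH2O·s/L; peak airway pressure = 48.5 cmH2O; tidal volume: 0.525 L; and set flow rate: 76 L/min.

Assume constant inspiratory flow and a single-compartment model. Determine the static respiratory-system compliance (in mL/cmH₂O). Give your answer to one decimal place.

Flow: 76 L/min ÷ 60 = 1.2667 L/s.
Equation of motion (constant flow): PIP = Vt/C + R·V̇ + PEEP.
Vt/C = PIP − R·V̇ − PEEP = 48.5 − 24.5×1.2667 − 8 = 48.5 − 31.034 − 8 = 9.466 cmH2O.
C = Vt / 9.466 = 525 / 9.466 = 55.462 mL/cmH2O.

55.5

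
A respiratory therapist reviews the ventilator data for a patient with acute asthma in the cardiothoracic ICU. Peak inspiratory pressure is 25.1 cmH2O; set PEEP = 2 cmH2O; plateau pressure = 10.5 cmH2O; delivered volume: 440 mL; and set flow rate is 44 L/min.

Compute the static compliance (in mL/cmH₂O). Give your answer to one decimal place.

Cstat = Vt / (Pplat − PEEP) = 440 / (10.5 − 2) = 440 / 8.5 = 51.765 mL/cmH2O.

51.8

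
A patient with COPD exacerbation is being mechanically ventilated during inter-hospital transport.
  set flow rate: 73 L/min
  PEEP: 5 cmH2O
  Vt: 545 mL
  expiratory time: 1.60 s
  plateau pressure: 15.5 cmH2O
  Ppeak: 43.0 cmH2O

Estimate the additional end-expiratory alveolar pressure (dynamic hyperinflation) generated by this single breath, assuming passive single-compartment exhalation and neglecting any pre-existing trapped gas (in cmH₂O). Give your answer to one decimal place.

Flow: 73 L/min ÷ 60 = 1.2167 L/s.
R = (PIP − Pplat)/V̇ = (43.0 − 15.5) / 1.2167 = 27.5/1.2167 = 22.602 cmH2O·s/L.
C = Vt/(Pplat − PEEP) = 545.0 / (15.5 − 5) = 545.0/10.5 = 51.905 mL/cmH2O.
τ = R × C = 22.602 × 0.05191 L/cmH2O = 1.173 s.
Fraction remaining = e^(−Te/τ) = e^(−1.60/1.173) = 0.2556; trapped volume = 545.0 × 0.2556 = 139.3 mL.
Additional alveolar pressure from trapping ≈ V_trapped / C = 139.3 / 51.905 = 2.684 cmH2O.

2.7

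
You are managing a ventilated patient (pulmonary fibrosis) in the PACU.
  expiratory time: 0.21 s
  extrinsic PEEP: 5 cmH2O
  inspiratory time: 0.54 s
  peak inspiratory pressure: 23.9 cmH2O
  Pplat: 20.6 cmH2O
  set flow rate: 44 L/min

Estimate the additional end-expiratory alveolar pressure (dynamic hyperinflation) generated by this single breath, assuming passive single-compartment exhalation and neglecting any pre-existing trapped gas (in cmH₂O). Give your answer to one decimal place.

Flow: 44 L/min ÷ 60 = 0.7333 L/s.
Vt = flow × Ti = 0.7333 L/s × 0.54 s × 1000 mL/L = 395.98 mL.
R = (PIP − Pplat)/V̇ = (23.9 − 20.6) / 0.7333 = 3.3/0.7333 = 4.5 cmH2O·s/L.
C = Vt/(Pplat − PEEP) = 395.98 / (20.6 − 5) = 395.98/15.6 = 25.383 mL/cmH2O.
τ = R × C = 4.5 × 0.02538 L/cmH2O = 0.1142 s.
Fraction remaining = e^(−Te/τ) = e^(−0.21/0.1142) = 0.159; trapped volume = 395.98 × 0.159 = 62.961 mL.
Additional alveolar pressure from trapping ≈ V_trapped / C = 62.961 / 25.383 = 2.48 cmH2O.

2.5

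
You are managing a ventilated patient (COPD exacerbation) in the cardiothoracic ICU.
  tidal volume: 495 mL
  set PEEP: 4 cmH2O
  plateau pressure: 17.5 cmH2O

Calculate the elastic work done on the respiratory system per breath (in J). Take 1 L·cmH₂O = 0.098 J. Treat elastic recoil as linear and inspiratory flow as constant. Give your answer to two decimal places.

Elastic work ≈ ½ × (Pplat − PEEP) × Vt = 0.5 × (17.5 − 4) × 0.495 L = 0.5 × 13.5 × 0.495 = 3.341 L·cmH2O.
× 0.098 J/(L·cmH2O) → 0.3274 J.

0.33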